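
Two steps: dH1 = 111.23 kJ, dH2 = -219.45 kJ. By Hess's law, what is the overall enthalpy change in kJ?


Hess's law: enthalpy is a state function, so add the step enthalpies.
dH_total = dH1 + dH2 = 111.23 + (-219.45)
dH_total = -108.22 kJ:

-108.22 kJ


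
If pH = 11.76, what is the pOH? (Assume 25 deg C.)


At 25 deg C, pH + pOH = 14.
pOH = 14 - pH = 14 - 11.76
pOH = 2.24:

2.24


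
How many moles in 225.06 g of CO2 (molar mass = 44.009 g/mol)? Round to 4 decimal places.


n = mass / M
n = 225.06 / 44.009
n = 5.11395396 mol, rounded to 4 dp:

5.1140 mol


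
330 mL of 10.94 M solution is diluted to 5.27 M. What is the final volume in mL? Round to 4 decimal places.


Dilution: M1*V1 = M2*V2, solve for V2.
V2 = M1*V1 / M2
V2 = 10.94 * 330 / 5.27
V2 = 3610.2 / 5.27
V2 = 685.04743833 mL, rounded to 4 dp:

685.0474 mL


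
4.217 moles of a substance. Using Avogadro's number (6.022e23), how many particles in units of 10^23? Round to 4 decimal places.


N = n * NA, then divide by 1e23 for the requested units.
N / 1e23 = n * 6.022
N / 1e23 = 4.217 * 6.022
N / 1e23 = 25.394774, rounded to 4 dp:

25.3948


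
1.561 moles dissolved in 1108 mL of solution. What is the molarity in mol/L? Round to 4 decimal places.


Convert volume to liters: V_L = V_mL / 1000.
V_L = 1108 / 1000 = 1.108 L
M = n / V_L = 1.561 / 1.108
M = 1.40884477 mol/L, rounded to 4 dp:

1.4088 mol/L


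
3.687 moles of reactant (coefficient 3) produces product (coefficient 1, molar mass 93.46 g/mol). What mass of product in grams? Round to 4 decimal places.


Use the coefficient ratio to convert reactant moles to product moles, then multiply by the product's molar mass.
moles_P = moles_R * (coeff_P / coeff_R) = 3.687 * (1/3) = 1.229
mass_P = moles_P * M_P = 1.229 * 93.46
mass_P = 114.86234 g, rounded to 4 dp:

114.8623 g


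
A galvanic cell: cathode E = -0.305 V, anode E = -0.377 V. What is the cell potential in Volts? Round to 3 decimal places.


Standard cell potential: E_cell = E_cathode - E_anode.
E_cell = -0.305 - (-0.377)
E_cell = 0.072 V, rounded to 3 dp:

0.072 V


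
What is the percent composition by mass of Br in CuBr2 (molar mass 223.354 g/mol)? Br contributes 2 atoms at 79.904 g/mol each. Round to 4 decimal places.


pct = 100 * (n_elem * M_elem) / M_total
mass_contribution = 2 * 79.904 = 159.808 g/mol
pct = 100 * 159.808 / 223.354
pct = 71.54919992 %, rounded to 4 dp:

71.5492 %


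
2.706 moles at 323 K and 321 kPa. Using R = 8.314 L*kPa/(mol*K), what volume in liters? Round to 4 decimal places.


PV = nRT, solve for V = nRT / P.
nRT = 2.706 * 8.314 * 323 = 7266.7519
V = 7266.7519 / 321
V = 22.63785639 L, rounded to 4 dp:

22.6379 L


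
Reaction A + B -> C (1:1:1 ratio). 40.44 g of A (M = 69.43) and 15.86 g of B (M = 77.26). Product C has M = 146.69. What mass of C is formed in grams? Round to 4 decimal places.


Find moles of each reactant; the smaller value is the limiting reagent in a 1:1:1 reaction, so moles_C equals moles of the limiter.
n_A = mass_A / M_A = 40.44 / 69.43 = 0.582457 mol
n_B = mass_B / M_B = 15.86 / 77.26 = 0.205281 mol
Limiting reagent: B (smaller), n_limiting = 0.205281 mol
mass_C = n_limiting * M_C = 0.205281 * 146.69
mass_C = 30.11266989 g, rounded to 4 dp:

30.1127 g


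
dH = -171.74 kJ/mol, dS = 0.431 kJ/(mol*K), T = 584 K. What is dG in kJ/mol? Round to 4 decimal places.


Gibbs: dG = dH - T*dS (consistent units, dS already in kJ/(mol*K)).
T*dS = 584 * 0.431 = 251.704
dG = -171.74 - (251.704)
dG = -423.444 kJ/mol, rounded to 4 dp:

-423.4440 kJ/mol


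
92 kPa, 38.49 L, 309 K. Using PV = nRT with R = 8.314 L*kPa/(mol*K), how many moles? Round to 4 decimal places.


PV = nRT, solve for n = PV / (RT).
PV = 92 * 38.49 = 3541.08
RT = 8.314 * 309 = 2569.026
n = 3541.08 / 2569.026
n = 1.37837453 mol, rounded to 4 dp:

1.3784 mol


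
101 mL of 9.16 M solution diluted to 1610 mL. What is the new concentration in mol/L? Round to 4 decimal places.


Dilution: M1*V1 = M2*V2, solve for M2.
M2 = M1*V1 / V2
M2 = 9.16 * 101 / 1610
M2 = 925.16 / 1610
M2 = 0.57463354 mol/L, rounded to 4 dp:

0.5746 mol/L


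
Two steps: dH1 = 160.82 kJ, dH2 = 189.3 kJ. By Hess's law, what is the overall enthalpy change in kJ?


Hess's law: enthalpy is a state function, so add the step enthalpies.
dH_total = dH1 + dH2 = 160.82 + (189.3)
dH_total = 350.12 kJ:

350.12 kJ


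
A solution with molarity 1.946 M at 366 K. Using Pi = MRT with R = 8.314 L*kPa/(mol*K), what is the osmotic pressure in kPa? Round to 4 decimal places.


Osmotic pressure (van't Hoff): Pi = M*R*T.
RT = 8.314 * 366 = 3042.924
Pi = 1.946 * 3042.924
Pi = 5921.530104 kPa, rounded to 4 dp:

5921.5301 kPa


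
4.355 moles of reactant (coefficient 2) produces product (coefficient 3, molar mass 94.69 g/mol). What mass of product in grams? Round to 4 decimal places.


Use the coefficient ratio to convert reactant moles to product moles, then multiply by the product's molar mass.
moles_P = moles_R * (coeff_P / coeff_R) = 4.355 * (3/2) = 6.5325
mass_P = moles_P * M_P = 6.5325 * 94.69
mass_P = 618.562425 g, rounded to 4 dp:

618.5624 g


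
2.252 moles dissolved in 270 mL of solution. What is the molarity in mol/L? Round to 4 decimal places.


Convert volume to liters: V_L = V_mL / 1000.
V_L = 270 / 1000 = 0.27 L
M = n / V_L = 2.252 / 0.27
M = 8.34074074 mol/L, rounded to 4 dp:

8.3407 mol/L


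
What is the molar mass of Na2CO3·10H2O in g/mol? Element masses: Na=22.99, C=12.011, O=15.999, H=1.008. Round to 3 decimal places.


M = sum(count * atomic_mass) over atoms.
M = 2*22.99 + 1*12.011 + 13*15.999 + 20*1.008
M = 45.98 + 12.011 + 207.987 + 20.16
M = 286.138 g/mol, rounded to 3 dp:

286.138 g/mol


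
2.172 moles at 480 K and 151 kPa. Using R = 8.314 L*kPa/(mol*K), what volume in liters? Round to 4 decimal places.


PV = nRT, solve for V = nRT / P.
nRT = 2.172 * 8.314 * 480 = 8667.8438
V = 8667.8438 / 151
V = 57.40293907 L, rounded to 4 dp:

57.4029 L


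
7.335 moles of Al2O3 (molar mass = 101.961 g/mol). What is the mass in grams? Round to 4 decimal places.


mass = n * M
mass = 7.335 * 101.961
mass = 747.883935 g, rounded to 4 dp:

747.8839 g


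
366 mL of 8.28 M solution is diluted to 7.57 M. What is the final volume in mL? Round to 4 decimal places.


Dilution: M1*V1 = M2*V2, solve for V2.
V2 = M1*V1 / M2
V2 = 8.28 * 366 / 7.57
V2 = 3030.48 / 7.57
V2 = 400.32760898 mL, rounded to 4 dp:

400.3276 mL


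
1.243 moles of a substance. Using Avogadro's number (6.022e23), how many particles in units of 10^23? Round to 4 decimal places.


N = n * NA, then divide by 1e23 for the requested units.
N / 1e23 = n * 6.022
N / 1e23 = 1.243 * 6.022
N / 1e23 = 7.485346, rounded to 4 dp:

7.4853


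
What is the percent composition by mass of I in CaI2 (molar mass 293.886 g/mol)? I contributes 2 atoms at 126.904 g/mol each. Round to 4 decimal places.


pct = 100 * (n_elem * M_elem) / M_total
mass_contribution = 2 * 126.904 = 253.808 g/mol
pct = 100 * 253.808 / 293.886
pct = 86.36273929 %, rounded to 4 dp:

86.3627 %


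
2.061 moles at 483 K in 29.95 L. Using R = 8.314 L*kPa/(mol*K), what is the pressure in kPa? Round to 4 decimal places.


PV = nRT, solve for P = nRT / V.
nRT = 2.061 * 8.314 * 483 = 8276.2794
P = 8276.2794 / 29.95
P = 276.3365409 kPa, rounded to 4 dp:

276.3365 kPa


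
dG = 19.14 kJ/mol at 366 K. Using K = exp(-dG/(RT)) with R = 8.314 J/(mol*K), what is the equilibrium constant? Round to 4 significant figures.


dG is in kJ/mol; multiply by 1000 to match R in J/(mol*K).
RT = 8.314 * 366 = 3042.924 J/mol
exponent = -dG*1000 / (RT) = -(19.14*1000) / 3042.924 = -6.29000264
K = exp(-6.29000264)
K = 0.0018547551, rounded to 4 significant figures:

0.001855


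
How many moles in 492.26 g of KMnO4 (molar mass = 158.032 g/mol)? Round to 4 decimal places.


n = mass / M
n = 492.26 / 158.032
n = 3.11493875 mol, rounded to 4 dp:

3.1149 mol


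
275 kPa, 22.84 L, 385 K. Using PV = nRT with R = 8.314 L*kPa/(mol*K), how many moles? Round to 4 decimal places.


PV = nRT, solve for n = PV / (RT).
PV = 275 * 22.84 = 6281.0
RT = 8.314 * 385 = 3200.89
n = 6281.0 / 3200.89
n = 1.96226674 mol, rounded to 4 dp:

1.9623 mol


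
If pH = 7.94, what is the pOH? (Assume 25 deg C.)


At 25 deg C, pH + pOH = 14.
pOH = 14 - pH = 14 - 7.94
pOH = 6.06:

6.06


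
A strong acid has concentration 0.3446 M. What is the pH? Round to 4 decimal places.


A strong acid dissociates completely, so [H+] equals the given concentration.
pH = -log10([H+]) = -log10(0.3446)
pH = 0.46268473, rounded to 4 dp:

0.4627


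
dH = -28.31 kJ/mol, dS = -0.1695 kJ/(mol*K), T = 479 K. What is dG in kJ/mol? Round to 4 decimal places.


Gibbs: dG = dH - T*dS (consistent units, dS already in kJ/(mol*K)).
T*dS = 479 * -0.1695 = -81.1905
dG = -28.31 - (-81.1905)
dG = 52.8805 kJ/mol, rounded to 4 dp:

52.8805 kJ/mol


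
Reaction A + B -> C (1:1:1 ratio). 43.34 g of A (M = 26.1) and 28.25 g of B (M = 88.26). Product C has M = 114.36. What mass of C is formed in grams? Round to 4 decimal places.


Find moles of each reactant; the smaller value is the limiting reagent in a 1:1:1 reaction, so moles_C equals moles of the limiter.
n_A = mass_A / M_A = 43.34 / 26.1 = 1.660536 mol
n_B = mass_B / M_B = 28.25 / 88.26 = 0.320077 mol
Limiting reagent: B (smaller), n_limiting = 0.320077 mol
mass_C = n_limiting * M_C = 0.320077 * 114.36
mass_C = 36.60400572 g, rounded to 4 dp:

36.6040 g


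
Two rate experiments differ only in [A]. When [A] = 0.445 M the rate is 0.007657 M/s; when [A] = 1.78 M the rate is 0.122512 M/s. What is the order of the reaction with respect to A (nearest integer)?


Rate is proportional to [A]^n, so rate2/rate1 = ([A]2/[A]1)^n. Take logs to solve for n.
rate2/rate1 = 0.122512 / 0.007657 = 16.0
[A]2/[A]1 = 1.78 / 0.445 = 4.0
n = ln(16.0) / ln(4.0) = 2.0
Nearest integer order:

2


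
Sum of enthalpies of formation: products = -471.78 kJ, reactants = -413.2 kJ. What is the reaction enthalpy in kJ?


dH_rxn = sum(dH_f products) - sum(dH_f reactants)
dH_rxn = -471.78 - (-413.2)
dH_rxn = -58.58 kJ:

-58.58 kJ


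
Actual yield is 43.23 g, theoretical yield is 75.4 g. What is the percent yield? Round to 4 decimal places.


% yield = 100 * actual / theoretical
% yield = 100 * 43.23 / 75.4
% yield = 57.33421751 %, rounded to 4 dp:

57.3342 %


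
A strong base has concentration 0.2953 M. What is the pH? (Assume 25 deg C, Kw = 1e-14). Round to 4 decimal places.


A strong base dissociates completely, so [OH-] equals the given concentration.
pOH = -log10([OH-]) = -log10(0.2953) = 0.529737
pH = 14 - pOH = 14 - 0.529737
pH = 13.470263, rounded to 4 dp:

13.4703


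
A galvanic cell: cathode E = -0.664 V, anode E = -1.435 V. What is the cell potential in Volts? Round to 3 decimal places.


Standard cell potential: E_cell = E_cathode - E_anode.
E_cell = -0.664 - (-1.435)
E_cell = 0.771 V, rounded to 3 dp:

0.771 V


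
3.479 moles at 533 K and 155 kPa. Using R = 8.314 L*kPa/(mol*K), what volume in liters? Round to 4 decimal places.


PV = nRT, solve for V = nRT / P.
nRT = 3.479 * 8.314 * 533 = 15416.7084
V = 15416.7084 / 155
V = 99.46263484 L, rounded to 4 dp:

99.4626 L


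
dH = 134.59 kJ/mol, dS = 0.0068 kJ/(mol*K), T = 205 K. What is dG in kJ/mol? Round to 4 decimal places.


Gibbs: dG = dH - T*dS (consistent units, dS already in kJ/(mol*K)).
T*dS = 205 * 0.0068 = 1.394
dG = 134.59 - (1.394)
dG = 133.196 kJ/mol, rounded to 4 dp:

133.1960 kJ/mol


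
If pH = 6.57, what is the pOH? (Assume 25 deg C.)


At 25 deg C, pH + pOH = 14.
pOH = 14 - pH = 14 - 6.57
pOH = 7.43:

7.43


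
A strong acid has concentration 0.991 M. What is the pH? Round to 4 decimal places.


A strong acid dissociates completely, so [H+] equals the given concentration.
pH = -log10([H+]) = -log10(0.991)
pH = 0.00392635, rounded to 4 dp:

0.0039


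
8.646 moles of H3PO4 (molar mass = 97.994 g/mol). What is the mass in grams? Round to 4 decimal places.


mass = n * M
mass = 8.646 * 97.994
mass = 847.256124 g, rounded to 4 dp:

847.2561 g


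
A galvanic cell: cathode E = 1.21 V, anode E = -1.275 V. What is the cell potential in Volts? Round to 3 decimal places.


Standard cell potential: E_cell = E_cathode - E_anode.
E_cell = 1.21 - (-1.275)
E_cell = 2.485 V, rounded to 3 dp:

2.485 V


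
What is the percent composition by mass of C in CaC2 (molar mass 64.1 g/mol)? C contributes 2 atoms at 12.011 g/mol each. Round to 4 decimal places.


pct = 100 * (n_elem * M_elem) / M_total
mass_contribution = 2 * 12.011 = 24.022 g/mol
pct = 100 * 24.022 / 64.1
pct = 37.47581903 %, rounded to 4 dp:

37.4758 %


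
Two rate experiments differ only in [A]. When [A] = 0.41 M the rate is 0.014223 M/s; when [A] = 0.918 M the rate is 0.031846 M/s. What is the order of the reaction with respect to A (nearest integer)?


Rate is proportional to [A]^n, so rate2/rate1 = ([A]2/[A]1)^n. Take logs to solve for n.
rate2/rate1 = 0.031846 / 0.014223 = 2.239
[A]2/[A]1 = 0.918 / 0.41 = 2.239
n = ln(2.239) / ln(2.239) = 1.0
Nearest integer order:

1


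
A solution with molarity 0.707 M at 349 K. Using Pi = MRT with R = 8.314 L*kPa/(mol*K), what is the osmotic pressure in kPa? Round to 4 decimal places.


Osmotic pressure (van't Hoff): Pi = M*R*T.
RT = 8.314 * 349 = 2901.586
Pi = 0.707 * 2901.586
Pi = 2051.421302 kPa, rounded to 4 dp:

2051.4213 kPa


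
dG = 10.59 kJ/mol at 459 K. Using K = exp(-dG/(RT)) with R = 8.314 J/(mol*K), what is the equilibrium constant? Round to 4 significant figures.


dG is in kJ/mol; multiply by 1000 to match R in J/(mol*K).
RT = 8.314 * 459 = 3816.126 J/mol
exponent = -dG*1000 / (RT) = -(10.59*1000) / 3816.126 = -2.7750656
K = exp(-2.7750656)
K = 0.062345387, rounded to 4 significant figures:

0.06235


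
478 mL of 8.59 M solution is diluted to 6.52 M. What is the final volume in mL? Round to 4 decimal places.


Dilution: M1*V1 = M2*V2, solve for V2.
V2 = M1*V1 / M2
V2 = 8.59 * 478 / 6.52
V2 = 4106.02 / 6.52
V2 = 629.75766871 mL, rounded to 4 dp:

629.7577 mL


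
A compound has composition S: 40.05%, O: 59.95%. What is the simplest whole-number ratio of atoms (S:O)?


Assume 100 g of compound, divide each mass% by atomic mass to get moles, then normalize by the smallest to get a raw atom ratio.
Moles per 100 g: S: 40.05/32.065 = 1.249, O: 59.95/15.999 = 3.7471
Raw ratio (divide by min = 1.249): S: 1.0, O: 3.0
Multiply by 1 to clear fractions: S: 1.0 ~= 1, O: 3.0 ~= 3
Reduce by GCD to get the simplest whole-number ratio:

1:3


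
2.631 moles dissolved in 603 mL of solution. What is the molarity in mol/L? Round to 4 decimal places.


Convert volume to liters: V_L = V_mL / 1000.
V_L = 603 / 1000 = 0.603 L
M = n / V_L = 2.631 / 0.603
M = 4.36318408 mol/L, rounded to 4 dp:

4.3632 mol/L


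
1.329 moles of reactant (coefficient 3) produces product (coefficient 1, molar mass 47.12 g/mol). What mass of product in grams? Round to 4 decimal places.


Use the coefficient ratio to convert reactant moles to product moles, then multiply by the product's molar mass.
moles_P = moles_R * (coeff_P / coeff_R) = 1.329 * (1/3) = 0.443
mass_P = moles_P * M_P = 0.443 * 47.12
mass_P = 20.87416 g, rounded to 4 dp:

20.8742 g


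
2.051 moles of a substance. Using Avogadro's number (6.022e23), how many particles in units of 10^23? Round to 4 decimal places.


N = n * NA, then divide by 1e23 for the requested units.
N / 1e23 = n * 6.022
N / 1e23 = 2.051 * 6.022
N / 1e23 = 12.351122, rounded to 4 dp:

12.3511


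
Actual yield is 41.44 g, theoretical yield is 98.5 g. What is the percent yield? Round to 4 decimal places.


% yield = 100 * actual / theoretical
% yield = 100 * 41.44 / 98.5
% yield = 42.07106599 %, rounded to 4 dp:

42.0711 %


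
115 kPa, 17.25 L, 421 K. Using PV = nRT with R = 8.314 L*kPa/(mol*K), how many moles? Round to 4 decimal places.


PV = nRT, solve for n = PV / (RT).
PV = 115 * 17.25 = 1983.75
RT = 8.314 * 421 = 3500.194
n = 1983.75 / 3500.194
n = 0.5667543 mol, rounded to 4 dp:

0.5668 mol


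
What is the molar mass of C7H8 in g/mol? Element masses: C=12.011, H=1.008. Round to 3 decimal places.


M = sum(count * atomic_mass) over atoms.
M = 7*12.011 + 8*1.008
M = 84.077 + 8.064
M = 92.141 g/mol, rounded to 3 dp:

92.141 g/mol


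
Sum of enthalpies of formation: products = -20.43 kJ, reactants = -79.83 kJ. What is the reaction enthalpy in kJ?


dH_rxn = sum(dH_f products) - sum(dH_f reactants)
dH_rxn = -20.43 - (-79.83)
dH_rxn = 59.4 kJ:

59.40 kJ


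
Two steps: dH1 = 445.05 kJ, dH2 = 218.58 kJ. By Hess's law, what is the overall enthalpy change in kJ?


Hess's law: enthalpy is a state function, so add the step enthalpies.
dH_total = dH1 + dH2 = 445.05 + (218.58)
dH_total = 663.63 kJ:

663.63 kJ


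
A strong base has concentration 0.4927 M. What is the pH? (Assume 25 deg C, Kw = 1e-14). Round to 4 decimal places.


A strong base dissociates completely, so [OH-] equals the given concentration.
pOH = -log10([OH-]) = -log10(0.4927) = 0.307417
pH = 14 - pOH = 14 - 0.307417
pH = 13.692583, rounded to 4 dp:

13.6926


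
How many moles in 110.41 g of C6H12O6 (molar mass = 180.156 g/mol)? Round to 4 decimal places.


n = mass / M
n = 110.41 / 180.156
n = 0.61285775 mol, rounded to 4 dp:

0.6129 mol


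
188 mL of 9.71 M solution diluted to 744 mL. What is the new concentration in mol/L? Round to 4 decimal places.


Dilution: M1*V1 = M2*V2, solve for M2.
M2 = M1*V1 / V2
M2 = 9.71 * 188 / 744
M2 = 1825.48 / 744
M2 = 2.45360215 mol/L, rounded to 4 dp:

2.4536 mol/L


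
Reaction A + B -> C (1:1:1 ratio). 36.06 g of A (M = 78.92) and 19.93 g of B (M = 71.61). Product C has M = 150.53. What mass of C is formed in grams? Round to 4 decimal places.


Find moles of each reactant; the smaller value is the limiting reagent in a 1:1:1 reaction, so moles_C equals moles of the limiter.
n_A = mass_A / M_A = 36.06 / 78.92 = 0.456918 mol
n_B = mass_B / M_B = 19.93 / 71.61 = 0.278313 mol
Limiting reagent: B (smaller), n_limiting = 0.278313 mol
mass_C = n_limiting * M_C = 0.278313 * 150.53
mass_C = 41.89445589 g, rounded to 4 dp:

41.8945 g


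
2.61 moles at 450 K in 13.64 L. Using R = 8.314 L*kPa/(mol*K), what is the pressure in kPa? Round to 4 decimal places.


PV = nRT, solve for P = nRT / V.
nRT = 2.61 * 8.314 * 450 = 9764.793
P = 9764.793 / 13.64
P = 715.89391496 kPa, rounded to 4 dp:

715.8939 kPa


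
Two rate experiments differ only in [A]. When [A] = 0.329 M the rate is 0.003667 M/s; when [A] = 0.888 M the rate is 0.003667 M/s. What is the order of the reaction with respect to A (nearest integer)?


Rate is proportional to [A]^n, so rate2/rate1 = ([A]2/[A]1)^n. Take logs to solve for n.
rate2/rate1 = 0.003667 / 0.003667 = 1.0
[A]2/[A]1 = 0.888 / 0.329 = 2.6991
n = ln(1.0) / ln(2.6991) = 0.0
Nearest integer order:

0


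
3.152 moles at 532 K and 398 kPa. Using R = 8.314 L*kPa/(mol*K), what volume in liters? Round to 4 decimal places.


PV = nRT, solve for V = nRT / P.
nRT = 3.152 * 8.314 * 532 = 13941.4473
V = 13941.4473 / 398
V = 35.02876206 L, rounded to 4 dp:

35.0288 L


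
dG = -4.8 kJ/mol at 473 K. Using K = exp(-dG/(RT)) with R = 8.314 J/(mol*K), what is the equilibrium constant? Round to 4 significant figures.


dG is in kJ/mol; multiply by 1000 to match R in J/(mol*K).
RT = 8.314 * 473 = 3932.522 J/mol
exponent = -dG*1000 / (RT) = -(-4.8*1000) / 3932.522 = 1.22059076
K = exp(1.22059076)
K = 3.3891893, rounded to 4 significant figures:

3.389


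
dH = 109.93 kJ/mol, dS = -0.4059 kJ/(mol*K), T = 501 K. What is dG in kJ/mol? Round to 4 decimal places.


Gibbs: dG = dH - T*dS (consistent units, dS already in kJ/(mol*K)).
T*dS = 501 * -0.4059 = -203.3559
dG = 109.93 - (-203.3559)
dG = 313.2859 kJ/mol, rounded to 4 dp:

313.2859 kJ/mol


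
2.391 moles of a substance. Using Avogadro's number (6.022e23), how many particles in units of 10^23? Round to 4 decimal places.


N = n * NA, then divide by 1e23 for the requested units.
N / 1e23 = n * 6.022
N / 1e23 = 2.391 * 6.022
N / 1e23 = 14.398602, rounded to 4 dp:

14.3986


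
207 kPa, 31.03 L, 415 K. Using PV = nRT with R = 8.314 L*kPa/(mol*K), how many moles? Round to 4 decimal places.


PV = nRT, solve for n = PV / (RT).
PV = 207 * 31.03 = 6423.21
RT = 8.314 * 415 = 3450.31
n = 6423.21 / 3450.31
n = 1.86163272 mol, rounded to 4 dp:

1.8616 mol


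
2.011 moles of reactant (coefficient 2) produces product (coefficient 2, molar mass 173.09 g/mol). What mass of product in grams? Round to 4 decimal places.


Use the coefficient ratio to convert reactant moles to product moles, then multiply by the product's molar mass.
moles_P = moles_R * (coeff_P / coeff_R) = 2.011 * (2/2) = 2.011
mass_P = moles_P * M_P = 2.011 * 173.09
mass_P = 348.08399 g, rounded to 4 dp:

348.0840 g


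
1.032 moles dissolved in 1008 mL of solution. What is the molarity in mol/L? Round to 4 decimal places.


Convert volume to liters: V_L = V_mL / 1000.
V_L = 1008 / 1000 = 1.008 L
M = n / V_L = 1.032 / 1.008
M = 1.02380952 mol/L, rounded to 4 dp:

1.0238 mol/L


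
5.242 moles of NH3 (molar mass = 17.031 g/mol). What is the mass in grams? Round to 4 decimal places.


mass = n * M
mass = 5.242 * 17.031
mass = 89.276502 g, rounded to 4 dp:

89.2765 g


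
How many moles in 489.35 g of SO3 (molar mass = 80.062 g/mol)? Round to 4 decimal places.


n = mass / M
n = 489.35 / 80.062
n = 6.11213809 mol, rounded to 4 dp:

6.1121 mol


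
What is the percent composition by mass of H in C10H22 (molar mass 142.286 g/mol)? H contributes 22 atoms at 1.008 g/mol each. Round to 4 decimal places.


pct = 100 * (n_elem * M_elem) / M_total
mass_contribution = 22 * 1.008 = 22.176 g/mol
pct = 100 * 22.176 / 142.286
pct = 15.58551087 %, rounded to 4 dp:

15.5855 %


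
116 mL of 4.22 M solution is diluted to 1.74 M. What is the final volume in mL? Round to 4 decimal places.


Dilution: M1*V1 = M2*V2, solve for V2.
V2 = M1*V1 / M2
V2 = 4.22 * 116 / 1.74
V2 = 489.52 / 1.74
V2 = 281.33333333 mL, rounded to 4 dp:

281.3333 mL


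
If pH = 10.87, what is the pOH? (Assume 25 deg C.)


At 25 deg C, pH + pOH = 14.
pOH = 14 - pH = 14 - 10.87
pOH = 3.13:

3.13


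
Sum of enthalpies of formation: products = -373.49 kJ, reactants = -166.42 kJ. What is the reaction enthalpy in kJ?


dH_rxn = sum(dH_f products) - sum(dH_f reactants)
dH_rxn = -373.49 - (-166.42)
dH_rxn = -207.07 kJ:

-207.07 kJ


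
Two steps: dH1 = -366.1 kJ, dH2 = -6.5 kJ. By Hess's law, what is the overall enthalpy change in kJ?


Hess's law: enthalpy is a state function, so add the step enthalpies.
dH_total = dH1 + dH2 = -366.1 + (-6.5)
dH_total = -372.6 kJ:

-372.60 kJ


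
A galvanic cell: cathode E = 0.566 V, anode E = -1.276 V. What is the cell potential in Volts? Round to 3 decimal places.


Standard cell potential: E_cell = E_cathode - E_anode.
E_cell = 0.566 - (-1.276)
E_cell = 1.842 V, rounded to 3 dp:

1.842 V


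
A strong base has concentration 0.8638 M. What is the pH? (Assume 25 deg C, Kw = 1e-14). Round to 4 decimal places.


A strong base dissociates completely, so [OH-] equals the given concentration.
pOH = -log10([OH-]) = -log10(0.8638) = 0.063587
pH = 14 - pOH = 14 - 0.063587
pH = 13.936413, rounded to 4 dp:

13.9364


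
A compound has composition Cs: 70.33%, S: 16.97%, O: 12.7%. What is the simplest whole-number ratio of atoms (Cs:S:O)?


Assume 100 g of compound, divide each mass% by atomic mass to get moles, then normalize by the smallest to get a raw atom ratio.
Moles per 100 g: Cs: 70.33/132.905 = 0.5292, S: 16.97/32.065 = 0.5292, O: 12.7/15.999 = 0.7938
Raw ratio (divide by min = 0.5292): Cs: 1.0, S: 1.0, O: 1.5
Multiply by 2 to clear fractions: Cs: 2.0 ~= 2, S: 2.0 ~= 2, O: 3.0 ~= 3
Reduce by GCD to get the simplest whole-number ratio:

2:2:3


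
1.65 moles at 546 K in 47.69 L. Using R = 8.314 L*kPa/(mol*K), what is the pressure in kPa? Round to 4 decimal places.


PV = nRT, solve for P = nRT / V.
nRT = 1.65 * 8.314 * 546 = 7490.0826
P = 7490.0826 / 47.69
P = 157.0577186 kPa, rounded to 4 dp:

157.0577 kPa


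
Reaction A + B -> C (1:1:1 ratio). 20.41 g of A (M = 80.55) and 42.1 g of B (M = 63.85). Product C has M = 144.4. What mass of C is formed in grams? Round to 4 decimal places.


Find moles of each reactant; the smaller value is the limiting reagent in a 1:1:1 reaction, so moles_C equals moles of the limiter.
n_A = mass_A / M_A = 20.41 / 80.55 = 0.253383 mol
n_B = mass_B / M_B = 42.1 / 63.85 = 0.659358 mol
Limiting reagent: A (smaller), n_limiting = 0.253383 mol
mass_C = n_limiting * M_C = 0.253383 * 144.4
mass_C = 36.5885052 g, rounded to 4 dp:

36.5885 g


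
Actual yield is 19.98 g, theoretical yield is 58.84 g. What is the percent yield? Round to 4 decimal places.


% yield = 100 * actual / theoretical
% yield = 100 * 19.98 / 58.84
% yield = 33.95649218 %, rounded to 4 dp:

33.9565 %


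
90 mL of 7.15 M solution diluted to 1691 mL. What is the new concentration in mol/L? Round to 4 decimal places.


Dilution: M1*V1 = M2*V2, solve for M2.
M2 = M1*V1 / V2
M2 = 7.15 * 90 / 1691
M2 = 643.5 / 1691
M2 = 0.38054406 mol/L, rounded to 4 dp:

0.3805 mol/L


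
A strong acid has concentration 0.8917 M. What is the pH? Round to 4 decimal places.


A strong acid dissociates completely, so [H+] equals the given concentration.
pH = -log10([H+]) = -log10(0.8917)
pH = 0.04978123, rounded to 4 dp:

0.0498


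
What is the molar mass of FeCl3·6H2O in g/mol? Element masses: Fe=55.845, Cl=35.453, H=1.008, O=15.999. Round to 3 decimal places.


M = sum(count * atomic_mass) over atoms.
M = 1*55.845 + 3*35.453 + 12*1.008 + 6*15.999
M = 55.845 + 106.359 + 12.096 + 95.994
M = 270.294 g/mol, rounded to 3 dp:

270.294 g/mol


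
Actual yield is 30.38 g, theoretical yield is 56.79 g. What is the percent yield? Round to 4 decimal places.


% yield = 100 * actual / theoretical
% yield = 100 * 30.38 / 56.79
% yield = 53.49533369 %, rounded to 4 dp:

53.4953 %


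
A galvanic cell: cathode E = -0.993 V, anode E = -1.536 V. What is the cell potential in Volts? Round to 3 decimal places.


Standard cell potential: E_cell = E_cathode - E_anode.
E_cell = -0.993 - (-1.536)
E_cell = 0.543 V, rounded to 3 dp:

0.543 V


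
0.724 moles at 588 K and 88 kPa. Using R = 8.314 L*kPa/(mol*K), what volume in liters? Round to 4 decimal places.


PV = nRT, solve for V = nRT / P.
nRT = 0.724 * 8.314 * 588 = 3539.3696
V = 3539.3696 / 88
V = 40.22010909 L, rounded to 4 dp:

40.2201 L


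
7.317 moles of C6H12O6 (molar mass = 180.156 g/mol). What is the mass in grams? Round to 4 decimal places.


mass = n * M
mass = 7.317 * 180.156
mass = 1318.201452 g, rounded to 4 dp:

1318.2015 g


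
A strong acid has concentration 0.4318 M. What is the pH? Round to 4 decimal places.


A strong acid dissociates completely, so [H+] equals the given concentration.
pH = -log10([H+]) = -log10(0.4318)
pH = 0.36471736, rounded to 4 dp:

0.3647


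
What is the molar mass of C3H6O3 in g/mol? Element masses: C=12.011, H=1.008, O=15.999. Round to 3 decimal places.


M = sum(count * atomic_mass) over atoms.
M = 3*12.011 + 6*1.008 + 3*15.999
M = 36.033 + 6.048 + 47.997
M = 90.078 g/mol, rounded to 3 dp:

90.078 g/mol


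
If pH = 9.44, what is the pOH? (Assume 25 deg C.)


At 25 deg C, pH + pOH = 14.
pOH = 14 - pH = 14 - 9.44
pOH = 4.56:

4.56


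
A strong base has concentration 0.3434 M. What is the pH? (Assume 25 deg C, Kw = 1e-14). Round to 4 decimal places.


A strong base dissociates completely, so [OH-] equals the given concentration.
pOH = -log10([OH-]) = -log10(0.3434) = 0.4642
pH = 14 - pOH = 14 - 0.4642
pH = 13.5358, rounded to 4 dp:

13.5358


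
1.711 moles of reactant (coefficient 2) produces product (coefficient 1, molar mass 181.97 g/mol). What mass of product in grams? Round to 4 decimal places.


Use the coefficient ratio to convert reactant moles to product moles, then multiply by the product's molar mass.
moles_P = moles_R * (coeff_P / coeff_R) = 1.711 * (1/2) = 0.8555
mass_P = moles_P * M_P = 0.8555 * 181.97
mass_P = 155.675335 g, rounded to 4 dp:

155.6753 g


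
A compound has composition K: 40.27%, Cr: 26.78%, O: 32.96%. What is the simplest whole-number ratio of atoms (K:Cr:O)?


Assume 100 g of compound, divide each mass% by atomic mass to get moles, then normalize by the smallest to get a raw atom ratio.
Moles per 100 g: K: 40.27/39.098 = 1.03, Cr: 26.78/51.996 = 0.515, O: 32.96/15.999 = 2.0601
Raw ratio (divide by min = 0.515): K: 2.0, Cr: 1.0, O: 4.0
Multiply by 1 to clear fractions: K: 2.0 ~= 2, Cr: 1.0 ~= 1, O: 4.0 ~= 4
Reduce by GCD to get the simplest whole-number ratio:

2:1:4


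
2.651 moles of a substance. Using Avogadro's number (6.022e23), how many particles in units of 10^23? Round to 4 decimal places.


N = n * NA, then divide by 1e23 for the requested units.
N / 1e23 = n * 6.022
N / 1e23 = 2.651 * 6.022
N / 1e23 = 15.964322, rounded to 4 dp:

15.9643


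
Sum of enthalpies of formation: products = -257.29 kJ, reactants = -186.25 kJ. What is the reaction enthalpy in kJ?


dH_rxn = sum(dH_f products) - sum(dH_f reactants)
dH_rxn = -257.29 - (-186.25)
dH_rxn = -71.04 kJ:

-71.04 kJ


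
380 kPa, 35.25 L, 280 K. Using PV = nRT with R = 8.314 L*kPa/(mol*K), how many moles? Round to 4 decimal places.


PV = nRT, solve for n = PV / (RT).
PV = 380 * 35.25 = 13395.0
RT = 8.314 * 280 = 2327.92
n = 13395.0 / 2327.92
n = 5.75406371 mol, rounded to 4 dp:

5.7541 mol


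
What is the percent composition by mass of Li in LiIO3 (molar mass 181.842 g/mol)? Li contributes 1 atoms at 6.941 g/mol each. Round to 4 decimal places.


pct = 100 * (n_elem * M_elem) / M_total
mass_contribution = 1 * 6.941 = 6.941 g/mol
pct = 100 * 6.941 / 181.842
pct = 3.81704997 %, rounded to 4 dp:

3.8170 %


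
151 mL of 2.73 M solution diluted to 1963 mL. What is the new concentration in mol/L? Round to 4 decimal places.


Dilution: M1*V1 = M2*V2, solve for M2.
M2 = M1*V1 / V2
M2 = 2.73 * 151 / 1963
M2 = 412.23 / 1963
M2 = 0.21 mol/L, rounded to 4 dp:

0.2100 mol/L


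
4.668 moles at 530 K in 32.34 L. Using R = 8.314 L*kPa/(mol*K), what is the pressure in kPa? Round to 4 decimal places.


PV = nRT, solve for P = nRT / V.
nRT = 4.668 * 8.314 * 530 = 20569.1686
P = 20569.1686 / 32.34
P = 636.02871367 kPa, rounded to 4 dp:

636.0287 kPa


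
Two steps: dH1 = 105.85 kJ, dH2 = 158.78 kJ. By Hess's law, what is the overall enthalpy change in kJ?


Hess's law: enthalpy is a state function, so add the step enthalpies.
dH_total = dH1 + dH2 = 105.85 + (158.78)
dH_total = 264.63 kJ:

264.63 kJ


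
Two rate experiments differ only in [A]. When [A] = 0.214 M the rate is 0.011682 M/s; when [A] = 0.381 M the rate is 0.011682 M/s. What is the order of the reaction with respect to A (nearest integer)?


Rate is proportional to [A]^n, so rate2/rate1 = ([A]2/[A]1)^n. Take logs to solve for n.
rate2/rate1 = 0.011682 / 0.011682 = 1.0
[A]2/[A]1 = 0.381 / 0.214 = 1.7804
n = ln(1.0) / ln(1.7804) = 0.0
Nearest integer order:

0


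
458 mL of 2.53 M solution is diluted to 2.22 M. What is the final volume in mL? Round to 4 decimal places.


Dilution: M1*V1 = M2*V2, solve for V2.
V2 = M1*V1 / M2
V2 = 2.53 * 458 / 2.22
V2 = 1158.74 / 2.22
V2 = 521.95495495 mL, rounded to 4 dp:

521.9550 mL


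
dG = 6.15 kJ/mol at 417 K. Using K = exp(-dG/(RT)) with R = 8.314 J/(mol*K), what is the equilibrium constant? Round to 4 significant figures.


dG is in kJ/mol; multiply by 1000 to match R in J/(mol*K).
RT = 8.314 * 417 = 3466.938 J/mol
exponent = -dG*1000 / (RT) = -(6.15*1000) / 3466.938 = -1.77389962
K = exp(-1.77389962)
K = 0.16967005, rounded to 4 significant figures:

0.1697


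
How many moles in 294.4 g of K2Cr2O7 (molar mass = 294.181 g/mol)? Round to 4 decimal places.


n = mass / M
n = 294.4 / 294.181
n = 1.00074444 mol, rounded to 4 dp:

1.0007 mol


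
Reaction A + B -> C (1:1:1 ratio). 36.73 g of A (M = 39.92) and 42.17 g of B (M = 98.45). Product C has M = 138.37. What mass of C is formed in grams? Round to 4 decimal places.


Find moles of each reactant; the smaller value is the limiting reagent in a 1:1:1 reaction, so moles_C equals moles of the limiter.
n_A = mass_A / M_A = 36.73 / 39.92 = 0.92009 mol
n_B = mass_B / M_B = 42.17 / 98.45 = 0.428339 mol
Limiting reagent: B (smaller), n_limiting = 0.428339 mol
mass_C = n_limiting * M_C = 0.428339 * 138.37
mass_C = 59.26926743 g, rounded to 4 dp:

59.2693 g


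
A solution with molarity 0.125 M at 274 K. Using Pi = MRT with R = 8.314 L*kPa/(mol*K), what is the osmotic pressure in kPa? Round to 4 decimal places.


Osmotic pressure (van't Hoff): Pi = M*R*T.
RT = 8.314 * 274 = 2278.036
Pi = 0.125 * 2278.036
Pi = 284.7545 kPa, rounded to 4 dp:

284.7545 kPa


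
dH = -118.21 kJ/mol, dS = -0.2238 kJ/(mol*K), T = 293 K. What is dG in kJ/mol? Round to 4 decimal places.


Gibbs: dG = dH - T*dS (consistent units, dS already in kJ/(mol*K)).
T*dS = 293 * -0.2238 = -65.5734
dG = -118.21 - (-65.5734)
dG = -52.6366 kJ/mol, rounded to 4 dp:

-52.6366 kJ/mol


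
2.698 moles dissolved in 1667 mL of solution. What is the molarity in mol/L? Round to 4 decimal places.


Convert volume to liters: V_L = V_mL / 1000.
V_L = 1667 / 1000 = 1.667 L
M = n / V_L = 2.698 / 1.667
M = 1.6184763 mol/L, rounded to 4 dp:

1.6185 mol/L


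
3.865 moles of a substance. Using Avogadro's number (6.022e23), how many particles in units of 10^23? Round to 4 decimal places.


N = n * NA, then divide by 1e23 for the requested units.
N / 1e23 = n * 6.022
N / 1e23 = 3.865 * 6.022
N / 1e23 = 23.27503, rounded to 4 dp:

23.2750


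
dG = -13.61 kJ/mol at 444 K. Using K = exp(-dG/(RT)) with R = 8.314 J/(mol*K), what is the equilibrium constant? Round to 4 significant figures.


dG is in kJ/mol; multiply by 1000 to match R in J/(mol*K).
RT = 8.314 * 444 = 3691.416 J/mol
exponent = -dG*1000 / (RT) = -(-13.61*1000) / 3691.416 = 3.68693206
K = exp(3.68693206)
K = 39.92218, rounded to 4 significant figures:

39.92


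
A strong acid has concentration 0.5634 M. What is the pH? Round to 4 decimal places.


A strong acid dissociates completely, so [H+] equals the given concentration.
pH = -log10([H+]) = -log10(0.5634)
pH = 0.24918316, rounded to 4 dp:

0.2492


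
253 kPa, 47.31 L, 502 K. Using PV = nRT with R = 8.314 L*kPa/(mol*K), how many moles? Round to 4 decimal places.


PV = nRT, solve for n = PV / (RT).
PV = 253 * 47.31 = 11969.43
RT = 8.314 * 502 = 4173.628
n = 11969.43 / 4173.628
n = 2.86787179 mol, rounded to 4 dp:

2.8679 mol


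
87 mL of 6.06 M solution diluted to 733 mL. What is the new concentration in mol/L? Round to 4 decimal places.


Dilution: M1*V1 = M2*V2, solve for M2.
M2 = M1*V1 / V2
M2 = 6.06 * 87 / 733
M2 = 527.22 / 733
M2 = 0.7192633 mol/L, rounded to 4 dp:

0.7193 mol/L


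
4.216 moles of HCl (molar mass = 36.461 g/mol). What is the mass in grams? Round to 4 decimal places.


mass = n * M
mass = 4.216 * 36.461
mass = 153.719576 g, rounded to 4 dp:

153.7196 g


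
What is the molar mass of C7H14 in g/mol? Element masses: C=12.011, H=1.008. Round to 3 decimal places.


M = sum(count * atomic_mass) over atoms.
M = 7*12.011 + 14*1.008
M = 84.077 + 14.112
M = 98.189 g/mol, rounded to 3 dp:

98.189 g/mol


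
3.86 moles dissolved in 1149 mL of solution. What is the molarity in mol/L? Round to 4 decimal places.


Convert volume to liters: V_L = V_mL / 1000.
V_L = 1149 / 1000 = 1.149 L
M = n / V_L = 3.86 / 1.149
M = 3.35944299 mol/L, rounded to 4 dp:

3.3594 mol/L


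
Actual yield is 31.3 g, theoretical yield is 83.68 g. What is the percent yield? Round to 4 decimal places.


% yield = 100 * actual / theoretical
% yield = 100 * 31.3 / 83.68
% yield = 37.40439771 %, rounded to 4 dp:

37.4044 %


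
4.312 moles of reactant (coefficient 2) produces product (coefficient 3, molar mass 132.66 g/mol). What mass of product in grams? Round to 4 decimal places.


Use the coefficient ratio to convert reactant moles to product moles, then multiply by the product's molar mass.
moles_P = moles_R * (coeff_P / coeff_R) = 4.312 * (3/2) = 6.468
mass_P = moles_P * M_P = 6.468 * 132.66
mass_P = 858.04488 g, rounded to 4 dp:

858.0449 g


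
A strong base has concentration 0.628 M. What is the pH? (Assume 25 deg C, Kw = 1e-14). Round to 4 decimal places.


A strong base dissociates completely, so [OH-] equals the given concentration.
pOH = -log10([OH-]) = -log10(0.628) = 0.20204
pH = 14 - pOH = 14 - 0.20204
pH = 13.79796, rounded to 4 dp:

13.7980


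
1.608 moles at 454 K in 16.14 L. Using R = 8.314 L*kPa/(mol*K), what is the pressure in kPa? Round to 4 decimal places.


PV = nRT, solve for P = nRT / V.
nRT = 1.608 * 8.314 * 454 = 6069.486
P = 6069.486 / 16.14
P = 376.05241636 kPa, rounded to 4 dp:

376.0524 kPa


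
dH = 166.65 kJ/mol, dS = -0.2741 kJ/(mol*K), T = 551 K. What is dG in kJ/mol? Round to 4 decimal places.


Gibbs: dG = dH - T*dS (consistent units, dS already in kJ/(mol*K)).
T*dS = 551 * -0.2741 = -151.0291
dG = 166.65 - (-151.0291)
dG = 317.6791 kJ/mol, rounded to 4 dp:

317.6791 kJ/mol


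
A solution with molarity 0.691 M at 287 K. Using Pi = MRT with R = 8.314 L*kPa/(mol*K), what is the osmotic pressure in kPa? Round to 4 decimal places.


Osmotic pressure (van't Hoff): Pi = M*R*T.
RT = 8.314 * 287 = 2386.118
Pi = 0.691 * 2386.118
Pi = 1648.807538 kPa, rounded to 4 dp:

1648.8075 kPa


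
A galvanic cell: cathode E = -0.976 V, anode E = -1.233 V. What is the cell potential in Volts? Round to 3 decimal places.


Standard cell potential: E_cell = E_cathode - E_anode.
E_cell = -0.976 - (-1.233)
E_cell = 0.257 V, rounded to 3 dp:

0.257 V


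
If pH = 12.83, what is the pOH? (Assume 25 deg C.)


At 25 deg C, pH + pOH = 14.
pOH = 14 - pH = 14 - 12.83
pOH = 1.17:

1.17


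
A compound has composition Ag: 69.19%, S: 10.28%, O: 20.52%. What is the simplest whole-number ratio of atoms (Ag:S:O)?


Assume 100 g of compound, divide each mass% by atomic mass to get moles, then normalize by the smallest to get a raw atom ratio.
Moles per 100 g: Ag: 69.19/107.868 = 0.6414, S: 10.28/32.065 = 0.3206, O: 20.52/15.999 = 1.2826
Raw ratio (divide by min = 0.3206): Ag: 2.001, S: 1.0, O: 4.001
Multiply by 1 to clear fractions: Ag: 2.001 ~= 2, S: 1.0 ~= 1, O: 4.001 ~= 4
Reduce by GCD to get the simplest whole-number ratio:

2:1:4


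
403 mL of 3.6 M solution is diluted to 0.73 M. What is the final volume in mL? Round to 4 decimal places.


Dilution: M1*V1 = M2*V2, solve for V2.
V2 = M1*V1 / M2
V2 = 3.6 * 403 / 0.73
V2 = 1450.8 / 0.73
V2 = 1987.39726027 mL, rounded to 4 dp:

1987.3973 mL


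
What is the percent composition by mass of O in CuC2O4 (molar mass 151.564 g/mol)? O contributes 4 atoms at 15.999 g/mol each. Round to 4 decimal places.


pct = 100 * (n_elem * M_elem) / M_total
mass_contribution = 4 * 15.999 = 63.996 g/mol
pct = 100 * 63.996 / 151.564
pct = 42.22374706 %, rounded to 4 dp:

42.2237 %


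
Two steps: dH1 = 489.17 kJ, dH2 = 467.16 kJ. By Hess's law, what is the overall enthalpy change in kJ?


Hess's law: enthalpy is a state function, so add the step enthalpies.
dH_total = dH1 + dH2 = 489.17 + (467.16)
dH_total = 956.33 kJ:

956.33 kJ


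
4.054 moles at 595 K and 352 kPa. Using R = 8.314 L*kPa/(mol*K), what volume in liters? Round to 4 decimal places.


PV = nRT, solve for V = nRT / P.
nRT = 4.054 * 8.314 * 595 = 20054.4488
V = 20054.4488 / 352
V = 56.97286591 L, rounded to 4 dp:

56.9729 L


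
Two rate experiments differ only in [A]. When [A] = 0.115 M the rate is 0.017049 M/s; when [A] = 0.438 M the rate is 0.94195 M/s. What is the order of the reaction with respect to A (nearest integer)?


Rate is proportional to [A]^n, so rate2/rate1 = ([A]2/[A]1)^n. Take logs to solve for n.
rate2/rate1 = 0.94195 / 0.017049 = 55.2496
[A]2/[A]1 = 0.438 / 0.115 = 3.8087
n = ln(55.2496) / ln(3.8087) = 3.0
Nearest integer order:

3
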